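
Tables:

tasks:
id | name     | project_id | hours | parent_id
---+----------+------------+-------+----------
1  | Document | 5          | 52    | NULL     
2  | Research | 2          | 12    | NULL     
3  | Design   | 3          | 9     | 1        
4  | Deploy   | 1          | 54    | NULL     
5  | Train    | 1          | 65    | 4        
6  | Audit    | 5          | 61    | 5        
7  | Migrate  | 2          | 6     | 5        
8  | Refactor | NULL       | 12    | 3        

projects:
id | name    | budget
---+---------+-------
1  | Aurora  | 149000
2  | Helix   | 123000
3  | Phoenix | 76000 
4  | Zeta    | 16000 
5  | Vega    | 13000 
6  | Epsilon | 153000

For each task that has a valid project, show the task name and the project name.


INNER JOIN keeps only tasks rows whose project_id matches an id in projects. Walk through each task:
  - task 1 (Document): project_id=5 -> matches Vega
  - task 2 (Research): project_id=2 -> matches Helix
  - task 3 (Design): project_id=3 -> matches Phoenix
  - task 4 (Deploy): project_id=1 -> matches Aurora
  - task 5 (Train): project_id=1 -> matches Aurora
  - task 6 (Audit): project_id=5 -> matches Vega
  - task 7 (Migrate): project_id=2 -> matches Helix
  - task 8 (Refactor): project_id=NULL, no match -> dropped
So 1 of 8 rows is dropped.

SQL:
SELECT a.name, b.name AS project
FROM tasks a
INNER JOIN projects b ON a.project_id = b.id

Result:
name     | project
---------+--------
Document | Vega   
Research | Helix  
Design   | Phoenix
Deploy   | Aurora 
Train    | Aurora 
Audit    | Vega   
Migrate  | Helix  


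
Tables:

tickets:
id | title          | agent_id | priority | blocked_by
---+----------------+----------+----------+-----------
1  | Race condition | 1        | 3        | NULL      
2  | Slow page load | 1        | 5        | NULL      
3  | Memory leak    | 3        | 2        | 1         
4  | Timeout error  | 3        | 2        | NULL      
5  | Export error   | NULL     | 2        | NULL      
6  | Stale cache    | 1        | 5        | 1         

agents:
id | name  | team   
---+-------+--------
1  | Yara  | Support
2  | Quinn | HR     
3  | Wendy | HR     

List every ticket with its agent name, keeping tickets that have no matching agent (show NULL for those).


LEFT JOIN keeps every row from tickets (the left table); where agent_id has no match in agents, the agent columns become NULL. Walk through each ticket:
  - ticket 1 (Race condition): agent_id=1 -> matches Yara
  - ticket 2 (Slow page load): agent_id=1 -> matches Yara
  - ticket 3 (Memory leak): agent_id=3 -> matches Wendy
  - ticket 4 (Timeout error): agent_id=3 -> matches Wendy
  - ticket 5 (Export error): agent_id=NULL, no match -> kept with NULL
  - ticket 6 (Stale cache): agent_id=1 -> matches Yara
All 6 rows appear; 1 has NULL agent.

SQL:
SELECT a.title, b.name AS agent
FROM tickets a
LEFT JOIN agents b ON a.agent_id = b.id

Result:
title          | agent
---------------+------
Race condition | Yara 
Slow page load | Yara 
Memory leak    | Wendy
Timeout error  | Wendy
Export error   | NULL 
Stale cache    | Yara 


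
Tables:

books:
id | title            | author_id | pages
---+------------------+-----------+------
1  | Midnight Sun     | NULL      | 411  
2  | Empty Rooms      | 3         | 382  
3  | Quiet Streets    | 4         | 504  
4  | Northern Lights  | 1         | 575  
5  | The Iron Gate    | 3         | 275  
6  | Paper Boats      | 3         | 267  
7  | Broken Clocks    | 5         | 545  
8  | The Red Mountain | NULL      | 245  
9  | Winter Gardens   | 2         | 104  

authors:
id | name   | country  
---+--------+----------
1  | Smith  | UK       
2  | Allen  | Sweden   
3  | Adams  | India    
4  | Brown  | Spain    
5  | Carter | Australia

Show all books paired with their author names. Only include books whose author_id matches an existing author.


INNER JOIN keeps only books rows whose author_id matches an id in authors. Walk through each book:
  - book 1 (Midnight Sun): author_id=NULL, no match -> dropped
  - book 2 (Empty Rooms): author_id=3 -> matches Adams
  - book 3 (Quiet Streets): author_id=4 -> matches Brown
  - book 4 (Northern Lights): author_id=1 -> matches Smith
  - book 5 (The Iron Gate): author_id=3 -> matches Adams
  - book 6 (Paper Boats): author_id=3 -> matches Adams
  - book 7 (Broken Clocks): author_id=5 -> matches Carter
  - book 8 (The Red Mountain): author_id=NULL, no match -> dropped
  - book 9 (Winter Gardens): author_id=2 -> matches Allen
So 2 of 9 rows are dropped.

SQL:
SELECT a.title, b.name AS author
FROM books a
INNER JOIN authors b ON a.author_id = b.id

Result:
title           | author
----------------+-------
Empty Rooms     | Adams 
Quiet Streets   | Brown 
Northern Lights | Smith 
The Iron Gate   | Adams 
Paper Boats     | Adams 
Broken Clocks   | Carter
Winter Gardens  | Allen 


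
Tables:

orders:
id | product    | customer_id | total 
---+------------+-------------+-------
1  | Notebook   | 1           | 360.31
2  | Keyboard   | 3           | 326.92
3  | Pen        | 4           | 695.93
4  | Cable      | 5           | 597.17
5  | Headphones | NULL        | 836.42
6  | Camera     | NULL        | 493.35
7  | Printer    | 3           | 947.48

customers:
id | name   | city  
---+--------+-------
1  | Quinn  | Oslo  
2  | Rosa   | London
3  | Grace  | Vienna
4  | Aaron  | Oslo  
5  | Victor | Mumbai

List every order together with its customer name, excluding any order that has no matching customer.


INNER JOIN keeps only orders rows whose customer_id matches an id in customers. Walk through each order:
  - order 1 (Notebook): customer_id=1 -> matches Quinn
  - order 2 (Keyboard): customer_id=3 -> matches Grace
  - order 3 (Pen): customer_id=4 -> matches Aaron
  - order 4 (Cable): customer_id=5 -> matches Victor
  - order 5 (Headphones): customer_id=NULL, no match -> dropped
  - order 6 (Camera): customer_id=NULL, no match -> dropped
  - order 7 (Printer): customer_id=3 -> matches Grace
So 2 of 7 rows are dropped.

SQL:
SELECT a.product, b.name AS customer
FROM orders a
INNER JOIN customers b ON a.customer_id = b.id

Result:
product  | customer
---------+---------
Notebook | Quinn   
Keyboard | Grace   
Pen      | Aaron   
Cable    | Victor  
Printer  | Grace   


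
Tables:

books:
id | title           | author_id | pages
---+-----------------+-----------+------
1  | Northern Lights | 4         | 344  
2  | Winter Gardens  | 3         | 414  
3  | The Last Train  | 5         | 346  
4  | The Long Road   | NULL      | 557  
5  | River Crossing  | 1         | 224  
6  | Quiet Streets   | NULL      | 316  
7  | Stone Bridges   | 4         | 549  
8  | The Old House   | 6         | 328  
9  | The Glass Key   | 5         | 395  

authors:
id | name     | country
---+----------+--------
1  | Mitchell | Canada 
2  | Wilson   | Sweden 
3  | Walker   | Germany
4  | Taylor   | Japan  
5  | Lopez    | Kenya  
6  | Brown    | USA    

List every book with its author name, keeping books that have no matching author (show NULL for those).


LEFT JOIN keeps every row from books (the left table); where author_id has no match in authors, the author columns become NULL. Walk through each book:
  - book 1 (Northern Lights): author_id=4 -> matches Taylor
  - book 2 (Winter Gardens): author_id=3 -> matches Walker
  - book 3 (The Last Train): author_id=5 -> matches Lopez
  - book 4 (The Long Road): author_id=NULL, no match -> kept with NULL
  - book 5 (River Crossing): author_id=1 -> matches Mitchell
  - book 6 (Quiet Streets): author_id=NULL, no match -> kept with NULL
  - book 7 (Stone Bridges): author_id=4 -> matches Taylor
  - book 8 (The Old House): author_id=6 -> matches Brown
  - book 9 (The Glass Key): author_id=5 -> matches Lopez
All 9 rows appear; 2 have NULL author.

SQL:
SELECT a.title, b.name AS author
FROM books a
LEFT JOIN authors b ON a.author_id = b.id

Result:
title           | author  
----------------+---------
Northern Lights | Taylor  
Winter Gardens  | Walker  
The Last Train  | Lopez   
The Long Road   | NULL    
River Crossing  | Mitchell
Quiet Streets   | NULL    
Stone Bridges   | Taylor  
The Old House   | Brown   
The Glass Key   | Lopez   


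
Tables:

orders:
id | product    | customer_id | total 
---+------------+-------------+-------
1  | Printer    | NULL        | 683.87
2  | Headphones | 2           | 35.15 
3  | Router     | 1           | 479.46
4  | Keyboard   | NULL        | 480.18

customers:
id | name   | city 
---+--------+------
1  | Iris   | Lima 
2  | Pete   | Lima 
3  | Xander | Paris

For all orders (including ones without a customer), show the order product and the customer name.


LEFT JOIN keeps every row from orders (the left table); where customer_id has no match in customers, the customer columns become NULL. Walk through each order:
  - order 1 (Printer): customer_id=NULL, no match -> kept with NULL
  - order 2 (Headphones): customer_id=2 -> matches Pete
  - order 3 (Router): customer_id=1 -> matches Iris
  - order 4 (Keyboard): customer_id=NULL, no match -> kept with NULL
All 4 rows appear; 2 have NULL customer.

SQL:
SELECT a.product, b.name AS customer
FROM orders a
LEFT JOIN customers b ON a.customer_id = b.id

Result:
product    | customer
-----------+---------
Printer    | NULL    
Headphones | Pete    
Router     | Iris    
Keyboard   | NULL    


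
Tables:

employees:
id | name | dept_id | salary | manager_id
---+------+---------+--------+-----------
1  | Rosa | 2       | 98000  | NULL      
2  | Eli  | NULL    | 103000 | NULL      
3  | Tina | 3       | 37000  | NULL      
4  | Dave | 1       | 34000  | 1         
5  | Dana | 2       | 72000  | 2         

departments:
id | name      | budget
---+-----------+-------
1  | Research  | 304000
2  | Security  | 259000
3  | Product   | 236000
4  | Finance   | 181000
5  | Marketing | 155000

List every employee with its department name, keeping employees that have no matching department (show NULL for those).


LEFT JOIN keeps every row from employees (the left table); where dept_id has no match in departments, the department columns become NULL. Walk through each employee:
  - employee 1 (Rosa): dept_id=2 -> matches Security
  - employee 2 (Eli): dept_id=NULL, no match -> kept with NULL
  - employee 3 (Tina): dept_id=3 -> matches Product
  - employee 4 (Dave): dept_id=1 -> matches Research
  - employee 5 (Dana): dept_id=2 -> matches Security
All 5 rows appear; 1 has NULL department.

SQL:
SELECT a.name, b.name AS department
FROM employees a
LEFT JOIN departments b ON a.dept_id = b.id

Result:
name | department
-----+-----------
Rosa | Security  
Eli  | NULL      
Tina | Product   
Dave | Research  
Dana | Security  


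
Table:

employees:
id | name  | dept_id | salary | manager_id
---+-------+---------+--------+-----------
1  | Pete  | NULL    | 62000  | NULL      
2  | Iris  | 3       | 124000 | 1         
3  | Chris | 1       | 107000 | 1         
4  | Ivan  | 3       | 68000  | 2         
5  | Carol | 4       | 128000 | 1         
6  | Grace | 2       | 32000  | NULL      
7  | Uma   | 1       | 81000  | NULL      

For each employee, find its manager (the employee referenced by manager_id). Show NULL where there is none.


This is a self-join: employees is joined to a second copy of itself, matching each row's manager_id to another row's id. Use LEFT JOIN so rows with manager_id=NULL are kept.
  - employee 1 (Pete): manager_id=NULL -> NULL
  - employee 2 (Iris): manager_id=1 -> Pete
  - employee 3 (Chris): manager_id=1 -> Pete
  - employee 4 (Ivan): manager_id=2 -> Iris
  - employee 5 (Carol): manager_id=1 -> Pete
  - employee 6 (Grace): manager_id=NULL -> NULL
  - employee 7 (Uma): manager_id=NULL -> NULL

SQL:
SELECT a.name AS item, b.name AS manager
FROM employees a
LEFT JOIN employees b ON a.manager_id = b.id

Result:
item  | manager
------+--------
Pete  | NULL   
Iris  | Pete   
Chris | Pete   
Ivan  | Iris   
Carol | Pete   
Grace | NULL   
Uma   | NULL   


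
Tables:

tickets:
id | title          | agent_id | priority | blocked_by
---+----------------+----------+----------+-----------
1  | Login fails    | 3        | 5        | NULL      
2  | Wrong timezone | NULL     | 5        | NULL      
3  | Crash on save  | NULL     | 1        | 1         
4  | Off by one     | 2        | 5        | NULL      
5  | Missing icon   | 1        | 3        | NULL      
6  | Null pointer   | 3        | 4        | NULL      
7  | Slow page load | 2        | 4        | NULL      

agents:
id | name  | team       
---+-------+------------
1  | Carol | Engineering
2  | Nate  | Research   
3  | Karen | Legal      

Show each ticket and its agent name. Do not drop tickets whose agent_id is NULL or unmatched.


LEFT JOIN keeps every row from tickets (the left table); where agent_id has no match in agents, the agent columns become NULL. Walk through each ticket:
  - ticket 1 (Login fails): agent_id=3 -> matches Karen
  - ticket 2 (Wrong timezone): agent_id=NULL, no match -> kept with NULL
  - ticket 3 (Crash on save): agent_id=NULL, no match -> kept with NULL
  - ticket 4 (Off by one): agent_id=2 -> matches Nate
  - ticket 5 (Missing icon): agent_id=1 -> matches Carol
  - ticket 6 (Null pointer): agent_id=3 -> matches Karen
  - ticket 7 (Slow page load): agent_id=2 -> matches Nate
All 7 rows appear; 2 have NULL agent.

SQL:
SELECT a.title, b.name AS agent
FROM tickets a
LEFT JOIN agents b ON a.agent_id = b.id

Result:
title          | agent
---------------+------
Login fails    | Karen
Wrong timezone | NULL 
Crash on save  | NULL 
Off by one     | Nate 
Missing icon   | Carol
Null pointer   | Karen
Slow page load | Nate 


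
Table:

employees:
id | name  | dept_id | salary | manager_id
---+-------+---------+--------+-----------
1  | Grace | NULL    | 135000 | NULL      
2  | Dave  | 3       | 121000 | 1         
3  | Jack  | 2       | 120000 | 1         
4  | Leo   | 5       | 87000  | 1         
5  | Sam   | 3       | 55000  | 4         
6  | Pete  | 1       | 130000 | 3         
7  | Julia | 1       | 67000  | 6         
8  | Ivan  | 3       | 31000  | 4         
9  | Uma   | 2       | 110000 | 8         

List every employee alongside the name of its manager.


This is a self-join: employees is joined to a second copy of itself, matching each row's manager_id to another row's id. Use LEFT JOIN so rows with manager_id=NULL are kept.
  - employee 1 (Grace): manager_id=NULL -> NULL
  - employee 2 (Dave): manager_id=1 -> Grace
  - employee 3 (Jack): manager_id=1 -> Grace
  - employee 4 (Leo): manager_id=1 -> Grace
  - employee 5 (Sam): manager_id=4 -> Leo
  - employee 6 (Pete): manager_id=3 -> Jack
  - employee 7 (Julia): manager_id=6 -> Pete
  - employee 8 (Ivan): manager_id=4 -> Leo
  - employee 9 (Uma): manager_id=8 -> Ivan

SQL:
SELECT a.name AS item, b.name AS manager
FROM employees a
LEFT JOIN employees b ON a.manager_id = b.id

Result:
item  | manager
------+--------
Grace | NULL   
Dave  | Grace  
Jack  | Grace  
Leo   | Grace  
Sam   | Leo    
Pete  | Jack   
Julia | Pete   
Ivan  | Leo    
Uma   | Ivan   


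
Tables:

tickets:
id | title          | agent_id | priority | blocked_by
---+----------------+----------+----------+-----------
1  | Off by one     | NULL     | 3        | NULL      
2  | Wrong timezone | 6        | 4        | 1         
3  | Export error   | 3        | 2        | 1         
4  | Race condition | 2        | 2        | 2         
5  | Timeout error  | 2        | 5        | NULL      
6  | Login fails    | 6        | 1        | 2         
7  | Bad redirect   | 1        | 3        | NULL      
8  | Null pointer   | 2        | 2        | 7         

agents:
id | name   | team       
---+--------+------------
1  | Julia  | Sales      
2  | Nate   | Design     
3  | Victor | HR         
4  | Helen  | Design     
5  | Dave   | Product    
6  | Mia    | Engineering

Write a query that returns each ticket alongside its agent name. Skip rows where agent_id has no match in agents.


INNER JOIN keeps only tickets rows whose agent_id matches an id in agents. Walk through each ticket:
  - ticket 1 (Off by one): agent_id=NULL, no match -> dropped
  - ticket 2 (Wrong timezone): agent_id=6 -> matches Mia
  - ticket 3 (Export error): agent_id=3 -> matches Victor
  - ticket 4 (Race condition): agent_id=2 -> matches Nate
  - ticket 5 (Timeout error): agent_id=2 -> matches Nate
  - ticket 6 (Login fails): agent_id=6 -> matches Mia
  - ticket 7 (Bad redirect): agent_id=1 -> matches Julia
  - ticket 8 (Null pointer): agent_id=2 -> matches Nate
So 1 of 8 rows is dropped.

SQL:
SELECT a.title, b.name AS agent
FROM tickets a
INNER JOIN agents b ON a.agent_id = b.id

Result:
title          | agent 
---------------+-------
Wrong timezone | Mia   
Export error   | Victor
Race condition | Nate  
Timeout error  | Nate  
Login fails    | Mia   
Bad redirect   | Julia 
Null pointer   | Nate  


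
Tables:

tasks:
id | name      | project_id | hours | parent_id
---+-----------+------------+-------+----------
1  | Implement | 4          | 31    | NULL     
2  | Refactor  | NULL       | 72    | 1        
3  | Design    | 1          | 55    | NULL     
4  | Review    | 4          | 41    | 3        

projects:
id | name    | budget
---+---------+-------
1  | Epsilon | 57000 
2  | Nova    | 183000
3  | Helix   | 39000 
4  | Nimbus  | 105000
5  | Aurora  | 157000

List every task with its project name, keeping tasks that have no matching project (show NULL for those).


LEFT JOIN keeps every row from tasks (the left table); where project_id has no match in projects, the project columns become NULL. Walk through each task:
  - task 1 (Implement): project_id=4 -> matches Nimbus
  - task 2 (Refactor): project_id=NULL, no match -> kept with NULL
  - task 3 (Design): project_id=1 -> matches Epsilon
  - task 4 (Review): project_id=4 -> matches Nimbus
All 4 rows appear; 1 has NULL project.

SQL:
SELECT a.name, b.name AS project
FROM tasks a
LEFT JOIN projects b ON a.project_id = b.id

Result:
name      | project
----------+--------
Implement | Nimbus 
Refactor  | NULL   
Design    | Epsilon
Review    | Nimbus 


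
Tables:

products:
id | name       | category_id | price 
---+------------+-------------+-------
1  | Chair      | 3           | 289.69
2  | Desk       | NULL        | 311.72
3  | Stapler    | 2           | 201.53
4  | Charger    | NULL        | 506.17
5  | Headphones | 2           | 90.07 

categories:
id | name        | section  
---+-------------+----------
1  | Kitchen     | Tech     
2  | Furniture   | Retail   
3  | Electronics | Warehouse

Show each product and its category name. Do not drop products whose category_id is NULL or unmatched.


LEFT JOIN keeps every row from products (the left table); where category_id has no match in categories, the category columns become NULL. Walk through each product:
  - product 1 (Chair): category_id=3 -> matches Electronics
  - product 2 (Desk): category_id=NULL, no match -> kept with NULL
  - product 3 (Stapler): category_id=2 -> matches Furniture
  - product 4 (Charger): category_id=NULL, no match -> kept with NULL
  - product 5 (Headphones): category_id=2 -> matches Furniture
All 5 rows appear; 2 have NULL category.

SQL:
SELECT a.name, b.name AS category
FROM products a
LEFT JOIN categories b ON a.category_id = b.id

Result:
name       | category   
-----------+------------
Chair      | Electronics
Desk       | NULL       
Stapler    | Furniture  
Charger    | NULL       
Headphones | Furniture  


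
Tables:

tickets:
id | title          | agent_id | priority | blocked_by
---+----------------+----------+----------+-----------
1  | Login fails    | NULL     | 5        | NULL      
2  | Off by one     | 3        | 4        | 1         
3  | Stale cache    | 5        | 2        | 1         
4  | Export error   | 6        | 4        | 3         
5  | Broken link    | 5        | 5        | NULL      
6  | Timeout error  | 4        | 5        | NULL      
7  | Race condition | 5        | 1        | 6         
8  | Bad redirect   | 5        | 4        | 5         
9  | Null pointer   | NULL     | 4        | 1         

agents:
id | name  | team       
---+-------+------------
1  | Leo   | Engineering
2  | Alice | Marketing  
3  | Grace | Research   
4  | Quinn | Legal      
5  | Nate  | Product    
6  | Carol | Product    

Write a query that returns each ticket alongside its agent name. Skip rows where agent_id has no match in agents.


INNER JOIN keeps only tickets rows whose agent_id matches an id in agents. Walk through each ticket:
  - ticket 1 (Login fails): agent_id=NULL, no match -> dropped
  - ticket 2 (Off by one): agent_id=3 -> matches Grace
  - ticket 3 (Stale cache): agent_id=5 -> matches Nate
  - ticket 4 (Export error): agent_id=6 -> matches Carol
  - ticket 5 (Broken link): agent_id=5 -> matches Nate
  - ticket 6 (Timeout error): agent_id=4 -> matches Quinn
  - ticket 7 (Race condition): agent_id=5 -> matches Nate
  - ticket 8 (Bad redirect): agent_id=5 -> matches Nate
  - ticket 9 (Null pointer): agent_id=NULL, no match -> dropped
So 2 of 9 rows are dropped.

SQL:
SELECT a.title, b.name AS agent
FROM tickets a
INNER JOIN agents b ON a.agent_id = b.id

Result:
title          | agent
---------------+------
Off by one     | Grace
Stale cache    | Nate 
Export error   | Carol
Broken link    | Nate 
Timeout error  | Quinn
Race condition | Nate 
Bad redirect   | Nate 


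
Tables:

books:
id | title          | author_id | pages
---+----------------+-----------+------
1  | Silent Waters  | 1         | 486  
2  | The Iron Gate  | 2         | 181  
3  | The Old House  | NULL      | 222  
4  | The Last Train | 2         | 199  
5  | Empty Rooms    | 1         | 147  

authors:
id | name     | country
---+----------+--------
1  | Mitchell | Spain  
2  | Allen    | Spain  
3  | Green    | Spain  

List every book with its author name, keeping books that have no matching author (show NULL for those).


LEFT JOIN keeps every row from books (the left table); where author_id has no match in authors, the author columns become NULL. Walk through each book:
  - book 1 (Silent Waters): author_id=1 -> matches Mitchell
  - book 2 (The Iron Gate): author_id=2 -> matches Allen
  - book 3 (The Old House): author_id=NULL, no match -> kept with NULL
  - book 4 (The Last Train): author_id=2 -> matches Allen
  - book 5 (Empty Rooms): author_id=1 -> matches Mitchell
All 5 rows appear; 1 has NULL author.

SQL:
SELECT a.title, b.name AS author
FROM books a
LEFT JOIN authors b ON a.author_id = b.id

Result:
title          | author  
---------------+---------
Silent Waters  | Mitchell
The Iron Gate  | Allen   
The Old House  | NULL    
The Last Train | Allen   
Empty Rooms    | Mitchell


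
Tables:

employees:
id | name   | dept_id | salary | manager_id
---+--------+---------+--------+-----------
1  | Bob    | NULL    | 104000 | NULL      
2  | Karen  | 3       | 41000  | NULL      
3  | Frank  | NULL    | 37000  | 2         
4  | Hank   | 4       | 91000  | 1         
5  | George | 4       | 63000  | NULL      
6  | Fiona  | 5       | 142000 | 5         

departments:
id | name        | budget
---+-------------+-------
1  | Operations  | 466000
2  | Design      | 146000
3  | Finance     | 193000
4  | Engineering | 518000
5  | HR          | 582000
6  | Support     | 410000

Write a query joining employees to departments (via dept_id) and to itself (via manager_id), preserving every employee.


Two LEFT JOINs from the same base table employees: one to departments via dept_id, one to employees itself via manager_id. Both are LEFT so every employee is preserved.
Match against departments:
  - employee 1 (Bob): dept_id=NULL, no match -> kept with NULL
  - employee 2 (Karen): dept_id=3 -> matches Finance
  - employee 3 (Frank): dept_id=NULL, no match -> kept with NULL
  - employee 4 (Hank): dept_id=4 -> matches Engineering
  - employee 5 (George): dept_id=4 -> matches Engineering
  - employee 6 (Fiona): dept_id=5 -> matches HR
Match against employees (self):
  - employee 1 (Bob): manager_id=NULL -> NULL
  - employee 2 (Karen): manager_id=NULL -> NULL
  - employee 3 (Frank): manager_id=2 -> Karen
  - employee 4 (Hank): manager_id=1 -> Bob
  - employee 5 (George): manager_id=NULL -> NULL
  - employee 6 (Fiona): manager_id=5 -> George

SQL:
SELECT a.name, b.name AS department, c.name AS manager
FROM employees a
LEFT JOIN departments b ON a.dept_id = b.id
LEFT JOIN employees c ON a.manager_id = c.id

Result:
name   | department  | manager
-------+-------------+--------
Bob    | NULL        | NULL   
Karen  | Finance     | NULL   
Frank  | NULL        | Karen  
Hank   | Engineering | Bob    
George | Engineering | NULL   
Fiona  | HR          | George 


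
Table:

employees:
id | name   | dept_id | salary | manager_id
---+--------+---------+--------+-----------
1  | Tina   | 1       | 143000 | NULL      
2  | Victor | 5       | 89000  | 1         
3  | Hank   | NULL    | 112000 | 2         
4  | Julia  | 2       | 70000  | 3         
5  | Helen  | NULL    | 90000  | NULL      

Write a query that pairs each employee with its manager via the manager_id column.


This is a self-join: employees is joined to a second copy of itself, matching each row's manager_id to another row's id. Use LEFT JOIN so rows with manager_id=NULL are kept.
  - employee 1 (Tina): manager_id=NULL -> NULL
  - employee 2 (Victor): manager_id=1 -> Tina
  - employee 3 (Hank): manager_id=2 -> Victor
  - employee 4 (Julia): manager_id=3 -> Hank
  - employee 5 (Helen): manager_id=NULL -> NULL

SQL:
SELECT a.name AS item, b.name AS manager
FROM employees a
LEFT JOIN employees b ON a.manager_id = b.id

Result:
item   | manager
-------+--------
Tina   | NULL   
Victor | Tina   
Hank   | Victor 
Julia  | Hank   
Helen  | NULL   


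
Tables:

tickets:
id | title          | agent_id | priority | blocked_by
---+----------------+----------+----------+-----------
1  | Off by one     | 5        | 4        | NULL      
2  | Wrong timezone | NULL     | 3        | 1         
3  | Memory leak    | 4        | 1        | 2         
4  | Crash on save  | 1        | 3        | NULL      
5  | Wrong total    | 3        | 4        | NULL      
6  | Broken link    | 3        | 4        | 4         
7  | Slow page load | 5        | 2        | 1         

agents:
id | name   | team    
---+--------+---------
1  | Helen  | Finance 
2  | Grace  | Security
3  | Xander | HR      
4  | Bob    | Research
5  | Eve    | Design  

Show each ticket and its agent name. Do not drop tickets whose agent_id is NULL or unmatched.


LEFT JOIN keeps every row from tickets (the left table); where agent_id has no match in agents, the agent columns become NULL. Walk through each ticket:
  - ticket 1 (Off by one): agent_id=5 -> matches Eve
  - ticket 2 (Wrong timezone): agent_id=NULL, no match -> kept with NULL
  - ticket 3 (Memory leak): agent_id=4 -> matches Bob
  - ticket 4 (Crash on save): agent_id=1 -> matches Helen
  - ticket 5 (Wrong total): agent_id=3 -> matches Xander
  - ticket 6 (Broken link): agent_id=3 -> matches Xander
  - ticket 7 (Slow page load): agent_id=5 -> matches Eve
All 7 rows appear; 1 has NULL agent.

SQL:
SELECT a.title, b.name AS agent
FROM tickets a
LEFT JOIN agents b ON a.agent_id = b.id

Result:
title          | agent 
---------------+-------
Off by one     | Eve   
Wrong timezone | NULL  
Memory leak    | Bob   
Crash on save  | Helen 
Wrong total    | Xander
Broken link    | Xander
Slow page load | Eve   


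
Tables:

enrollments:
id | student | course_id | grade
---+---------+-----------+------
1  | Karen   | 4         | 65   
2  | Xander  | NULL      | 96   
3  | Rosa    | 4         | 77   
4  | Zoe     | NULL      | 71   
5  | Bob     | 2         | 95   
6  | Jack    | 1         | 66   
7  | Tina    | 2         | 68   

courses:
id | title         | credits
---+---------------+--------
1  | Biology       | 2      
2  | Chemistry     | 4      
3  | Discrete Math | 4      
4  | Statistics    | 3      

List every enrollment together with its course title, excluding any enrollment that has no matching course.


INNER JOIN keeps only enrollments rows whose course_id matches an id in courses. Walk through each enrollment:
  - enrollment 1 (Karen): course_id=4 -> matches Statistics
  - enrollment 2 (Xander): course_id=NULL, no match -> dropped
  - enrollment 3 (Rosa): course_id=4 -> matches Statistics
  - enrollment 4 (Zoe): course_id=NULL, no match -> dropped
  - enrollment 5 (Bob): course_id=2 -> matches Chemistry
  - enrollment 6 (Jack): course_id=1 -> matches Biology
  - enrollment 7 (Tina): course_id=2 -> matches Chemistry
So 2 of 7 rows are dropped.

SQL:
SELECT a.student, b.title AS course
FROM enrollments a
INNER JOIN courses b ON a.course_id = b.id

Result:
student | course    
--------+-----------
Karen   | Statistics
Rosa    | Statistics
Bob     | Chemistry 
Jack    | Biology   
Tina    | Chemistry 


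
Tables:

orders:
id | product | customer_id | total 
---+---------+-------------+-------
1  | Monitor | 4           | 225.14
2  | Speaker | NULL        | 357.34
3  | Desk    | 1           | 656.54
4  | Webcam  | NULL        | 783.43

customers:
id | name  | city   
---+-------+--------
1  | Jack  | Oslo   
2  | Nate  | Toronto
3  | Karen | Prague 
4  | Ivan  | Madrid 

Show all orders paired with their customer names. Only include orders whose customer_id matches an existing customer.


INNER JOIN keeps only orders rows whose customer_id matches an id in customers. Walk through each order:
  - order 1 (Monitor): customer_id=4 -> matches Ivan
  - order 2 (Speaker): customer_id=NULL, no match -> dropped
  - order 3 (Desk): customer_id=1 -> matches Jack
  - order 4 (Webcam): customer_id=NULL, no match -> dropped
So 2 of 4 rows are dropped.

SQL:
SELECT a.product, b.name AS customer
FROM orders a
INNER JOIN customers b ON a.customer_id = b.id

Result:
product | customer
--------+---------
Monitor | Ivan    
Desk    | Jack    


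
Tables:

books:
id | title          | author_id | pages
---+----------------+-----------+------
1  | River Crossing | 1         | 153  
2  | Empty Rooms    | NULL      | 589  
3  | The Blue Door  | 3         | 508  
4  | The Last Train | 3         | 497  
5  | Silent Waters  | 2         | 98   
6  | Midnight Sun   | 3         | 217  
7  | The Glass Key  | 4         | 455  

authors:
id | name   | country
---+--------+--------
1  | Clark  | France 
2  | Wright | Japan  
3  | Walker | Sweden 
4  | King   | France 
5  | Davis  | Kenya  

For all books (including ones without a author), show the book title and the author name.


LEFT JOIN keeps every row from books (the left table); where author_id has no match in authors, the author columns become NULL. Walk through each book:
  - book 1 (River Crossing): author_id=1 -> matches Clark
  - book 2 (Empty Rooms): author_id=NULL, no match -> kept with NULL
  - book 3 (The Blue Door): author_id=3 -> matches Walker
  - book 4 (The Last Train): author_id=3 -> matches Walker
  - book 5 (Silent Waters): author_id=2 -> matches Wright
  - book 6 (Midnight Sun): author_id=3 -> matches Walker
  - book 7 (The Glass Key): author_id=4 -> matches King
All 7 rows appear; 1 has NULL author.

SQL:
SELECT a.title, b.name AS author
FROM books a
LEFT JOIN authors b ON a.author_id = b.id

Result:
title          | author
---------------+-------
River Crossing | Clark 
Empty Rooms    | NULL  
The Blue Door  | Walker
The Last Train | Walker
Silent Waters  | Wright
Midnight Sun   | Walker
The Glass Key  | King  


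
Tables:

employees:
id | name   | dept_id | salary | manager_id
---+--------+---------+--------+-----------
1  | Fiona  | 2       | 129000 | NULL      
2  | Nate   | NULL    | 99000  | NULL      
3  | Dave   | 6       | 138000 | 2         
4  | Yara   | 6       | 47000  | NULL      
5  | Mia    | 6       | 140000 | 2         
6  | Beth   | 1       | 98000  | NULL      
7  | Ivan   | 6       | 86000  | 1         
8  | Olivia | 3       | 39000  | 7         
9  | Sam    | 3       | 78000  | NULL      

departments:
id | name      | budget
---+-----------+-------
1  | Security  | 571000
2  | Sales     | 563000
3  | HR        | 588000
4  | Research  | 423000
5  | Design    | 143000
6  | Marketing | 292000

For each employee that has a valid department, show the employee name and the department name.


INNER JOIN keeps only employees rows whose dept_id matches an id in departments. Walk through each employee:
  - employee 1 (Fiona): dept_id=2 -> matches Sales
  - employee 2 (Nate): dept_id=NULL, no match -> dropped
  - employee 3 (Dave): dept_id=6 -> matches Marketing
  - employee 4 (Yara): dept_id=6 -> matches Marketing
  - employee 5 (Mia): dept_id=6 -> matches Marketing
  - employee 6 (Beth): dept_id=1 -> matches Security
  - employee 7 (Ivan): dept_id=6 -> matches Marketing
  - employee 8 (Olivia): dept_id=3 -> matches HR
  - employee 9 (Sam): dept_id=3 -> matches HR
So 1 of 9 rows is dropped.

SQL:
SELECT a.name, b.name AS department
FROM employees a
INNER JOIN departments b ON a.dept_id = b.id

Result:
name   | department
-------+-----------
Fiona  | Sales     
Dave   | Marketing 
Yara   | Marketing 
Mia    | Marketing 
Beth   | Security  
Ivan   | Marketing 
Olivia | HR        
Sam    | HR        


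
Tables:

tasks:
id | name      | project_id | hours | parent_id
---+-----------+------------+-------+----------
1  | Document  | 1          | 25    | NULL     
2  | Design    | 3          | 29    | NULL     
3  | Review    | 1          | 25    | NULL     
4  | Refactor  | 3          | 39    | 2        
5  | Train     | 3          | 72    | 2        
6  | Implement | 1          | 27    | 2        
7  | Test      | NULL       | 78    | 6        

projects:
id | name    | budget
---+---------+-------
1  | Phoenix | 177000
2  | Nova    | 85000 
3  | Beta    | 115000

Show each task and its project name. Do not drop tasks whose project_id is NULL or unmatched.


LEFT JOIN keeps every row from tasks (the left table); where project_id has no match in projects, the project columns become NULL. Walk through each task:
  - task 1 (Document): project_id=1 -> matches Phoenix
  - task 2 (Design): project_id=3 -> matches Beta
  - task 3 (Review): project_id=1 -> matches Phoenix
  - task 4 (Refactor): project_id=3 -> matches Beta
  - task 5 (Train): project_id=3 -> matches Beta
  - task 6 (Implement): project_id=1 -> matches Phoenix
  - task 7 (Test): project_id=NULL, no match -> kept with NULL
All 7 rows appear; 1 has NULL project.

SQL:
SELECT a.name, b.name AS project
FROM tasks a
LEFT JOIN projects b ON a.project_id = b.id

Result:
name      | project
----------+--------
Document  | Phoenix
Design    | Beta   
Review    | Phoenix
Refactor  | Beta   
Train     | Beta   
Implement | Phoenix
Test      | NULL   


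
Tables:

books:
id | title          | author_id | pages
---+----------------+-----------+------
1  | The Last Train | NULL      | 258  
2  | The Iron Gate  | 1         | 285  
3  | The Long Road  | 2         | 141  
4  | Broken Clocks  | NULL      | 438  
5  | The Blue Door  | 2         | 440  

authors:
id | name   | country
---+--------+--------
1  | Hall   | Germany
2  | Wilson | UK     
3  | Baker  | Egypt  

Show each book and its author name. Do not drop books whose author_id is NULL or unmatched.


LEFT JOIN keeps every row from books (the left table); where author_id has no match in authors, the author columns become NULL. Walk through each book:
  - book 1 (The Last Train): author_id=NULL, no match -> kept with NULL
  - book 2 (The Iron Gate): author_id=1 -> matches Hall
  - book 3 (The Long Road): author_id=2 -> matches Wilson
  - book 4 (Broken Clocks): author_id=NULL, no match -> kept with NULL
  - book 5 (The Blue Door): author_id=2 -> matches Wilson
All 5 rows appear; 2 have NULL author.

SQL:
SELECT a.title, b.name AS author
FROM books a
LEFT JOIN authors b ON a.author_id = b.id

Result:
title          | author
---------------+-------
The Last Train | NULL  
The Iron Gate  | Hall  
The Long Road  | Wilson
Broken Clocks  | NULL  
The Blue Door  | Wilson


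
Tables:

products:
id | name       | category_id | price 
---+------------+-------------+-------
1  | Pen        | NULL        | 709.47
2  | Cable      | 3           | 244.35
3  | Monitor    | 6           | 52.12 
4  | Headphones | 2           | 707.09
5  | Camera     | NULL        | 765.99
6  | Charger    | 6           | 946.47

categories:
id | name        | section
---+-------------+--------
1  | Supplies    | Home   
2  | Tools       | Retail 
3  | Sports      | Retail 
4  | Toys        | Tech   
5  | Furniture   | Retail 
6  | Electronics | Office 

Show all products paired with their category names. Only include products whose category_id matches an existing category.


INNER JOIN keeps only products rows whose category_id matches an id in categories. Walk through each product:
  - product 1 (Pen): category_id=NULL, no match -> dropped
  - product 2 (Cable): category_id=3 -> matches Sports
  - product 3 (Monitor): category_id=6 -> matches Electronics
  - product 4 (Headphones): category_id=2 -> matches Tools
  - product 5 (Camera): category_id=NULL, no match -> dropped
  - product 6 (Charger): category_id=6 -> matches Electronics
So 2 of 6 rows are dropped.

SQL:
SELECT a.name, b.name AS category
FROM products a
INNER JOIN categories b ON a.category_id = b.id

Result:
name       | category   
-----------+------------
Cable      | Sports     
Monitor    | Electronics
Headphones | Tools      
Charger    | Electronics


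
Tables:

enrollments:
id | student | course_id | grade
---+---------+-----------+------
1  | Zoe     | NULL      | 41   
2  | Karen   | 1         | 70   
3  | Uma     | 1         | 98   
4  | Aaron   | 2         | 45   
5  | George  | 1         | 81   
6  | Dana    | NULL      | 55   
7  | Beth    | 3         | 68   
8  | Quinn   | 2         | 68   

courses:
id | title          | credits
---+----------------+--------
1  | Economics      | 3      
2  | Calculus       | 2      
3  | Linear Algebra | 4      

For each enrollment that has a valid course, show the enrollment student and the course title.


INNER JOIN keeps only enrollments rows whose course_id matches an id in courses. Walk through each enrollment:
  - enrollment 1 (Zoe): course_id=NULL, no match -> dropped
  - enrollment 2 (Karen): course_id=1 -> matches Economics
  - enrollment 3 (Uma): course_id=1 -> matches Economics
  - enrollment 4 (Aaron): course_id=2 -> matches Calculus
  - enrollment 5 (George): course_id=1 -> matches Economics
  - enrollment 6 (Dana): course_id=NULL, no match -> dropped
  - enrollment 7 (Beth): course_id=3 -> matches Linear Algebra
  - enrollment 8 (Quinn): course_id=2 -> matches Calculus
So 2 of 8 rows are dropped.

SQL:
SELECT a.student, b.title AS course
FROM enrollments a
INNER JOIN courses b ON a.course_id = b.id

Result:
student | course        
--------+---------------
Karen   | Economics     
Uma     | Economics     
Aaron   | Calculus      
George  | Economics     
Beth    | Linear Algebra
Quinn   | Calculus      


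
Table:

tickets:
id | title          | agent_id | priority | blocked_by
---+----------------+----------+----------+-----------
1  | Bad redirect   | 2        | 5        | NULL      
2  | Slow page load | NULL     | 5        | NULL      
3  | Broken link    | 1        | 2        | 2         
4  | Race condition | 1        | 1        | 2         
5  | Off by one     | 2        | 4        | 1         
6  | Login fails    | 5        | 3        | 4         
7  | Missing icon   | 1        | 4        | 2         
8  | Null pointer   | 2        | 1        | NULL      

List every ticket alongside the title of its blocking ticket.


This is a self-join: tickets is joined to a second copy of itself, matching each row's blocked_by to another row's id. Use LEFT JOIN so rows with blocked_by=NULL are kept.
  - ticket 1 (Bad redirect): blocked_by=NULL -> NULL
  - ticket 2 (Slow page load): blocked_by=NULL -> NULL
  - ticket 3 (Broken link): blocked_by=2 -> Slow page load
  - ticket 4 (Race condition): blocked_by=2 -> Slow page load
  - ticket 5 (Off by one): blocked_by=1 -> Bad redirect
  - ticket 6 (Login fails): blocked_by=4 -> Race condition
  - ticket 7 (Missing icon): blocked_by=2 -> Slow page load
  - ticket 8 (Null pointer): blocked_by=NULL -> NULL

SQL:
SELECT a.title AS item, b.title AS blocked_by
FROM tickets a
LEFT JOIN tickets b ON a.blocked_by = b.id

Result:
item           | blocked_by    
---------------+---------------
Bad redirect   | NULL          
Slow page load | NULL          
Broken link    | Slow page load
Race condition | Slow page load
Off by one     | Bad redirect  
Login fails    | Race condition
Missing icon   | Slow page load
Null pointer   | NULL          
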